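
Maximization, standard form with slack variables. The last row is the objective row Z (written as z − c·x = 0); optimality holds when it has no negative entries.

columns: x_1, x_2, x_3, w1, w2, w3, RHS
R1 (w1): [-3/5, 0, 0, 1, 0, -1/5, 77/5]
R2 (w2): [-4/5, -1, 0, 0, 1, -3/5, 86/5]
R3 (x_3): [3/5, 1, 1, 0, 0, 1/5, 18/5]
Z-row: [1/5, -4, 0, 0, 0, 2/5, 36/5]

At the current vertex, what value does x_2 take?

x_2 is not in the basis, so in the current basic feasible solution x_2 = 0.

0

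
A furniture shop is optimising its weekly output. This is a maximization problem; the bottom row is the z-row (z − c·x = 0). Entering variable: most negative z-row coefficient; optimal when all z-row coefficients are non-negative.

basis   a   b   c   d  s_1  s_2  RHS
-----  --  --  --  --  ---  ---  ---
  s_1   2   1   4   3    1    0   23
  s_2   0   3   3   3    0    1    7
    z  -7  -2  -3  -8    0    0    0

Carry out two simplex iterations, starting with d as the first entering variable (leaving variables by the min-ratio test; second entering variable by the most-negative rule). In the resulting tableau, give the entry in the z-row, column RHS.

Ratio test on column d — row 1: 23/3 = 23/3; row 2: 7/3 = 7/3. Minimum is 7/3 at row 2 (s_2 leaves); pivot element 3.
Divide row 2 by 3; eliminate column d from the other rows.
Second iteration: most negative z-row entry is -7 in column a, so a enters.
Ratio test on column a — row 1: 16/2 = 8; row 2: entry 0 ≤ 0. Minimum is 8 at row 1 (s_1 leaves); pivot element 2.
Divide row 1 by 2; eliminate column a from the other rows.
After both pivots, the entry at the z-row, column RHS is 224/3.

224/3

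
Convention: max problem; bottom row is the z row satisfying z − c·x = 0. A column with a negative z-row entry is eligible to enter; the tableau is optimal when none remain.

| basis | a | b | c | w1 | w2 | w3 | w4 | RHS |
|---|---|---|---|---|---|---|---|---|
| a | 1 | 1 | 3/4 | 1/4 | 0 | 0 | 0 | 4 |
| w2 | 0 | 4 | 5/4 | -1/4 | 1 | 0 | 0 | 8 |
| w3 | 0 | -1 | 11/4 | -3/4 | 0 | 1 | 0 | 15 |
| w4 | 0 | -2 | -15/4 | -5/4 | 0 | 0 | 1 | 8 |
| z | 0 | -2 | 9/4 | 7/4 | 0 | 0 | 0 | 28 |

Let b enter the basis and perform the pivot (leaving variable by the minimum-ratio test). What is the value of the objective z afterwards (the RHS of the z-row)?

Ratio test on column b — row 1: 4/1 = 4; row 2: 8/4 = 2; row 3: entry -1 ≤ 0; row 4: entry -2 ≤ 0. Minimum is 2 at row 2 (w2 leaves); pivot element 4.
Pivot on row 2; the z-row RHS becomes 28 − (-2)·2 = 32.

32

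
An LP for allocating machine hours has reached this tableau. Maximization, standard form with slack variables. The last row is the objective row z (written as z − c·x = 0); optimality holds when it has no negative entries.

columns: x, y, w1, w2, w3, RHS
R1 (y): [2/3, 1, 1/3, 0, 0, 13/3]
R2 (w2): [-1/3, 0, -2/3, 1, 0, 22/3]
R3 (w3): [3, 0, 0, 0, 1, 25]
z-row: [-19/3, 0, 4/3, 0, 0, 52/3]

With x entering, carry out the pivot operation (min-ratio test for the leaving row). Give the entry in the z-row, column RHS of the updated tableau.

Ratio test on column x — row 1: (13/3)/(2/3) = 13/2; row 2: entry -1/3 ≤ 0; row 3: 25/3 = 25/3. Minimum is 13/2 at row 1 (y leaves); pivot element 2/3.
Divide row 1 by 2/3; eliminate column x from the other rows.
z-row update in column RHS: 52/3 − (-19/3)·(13/2) = 117/2.

117/2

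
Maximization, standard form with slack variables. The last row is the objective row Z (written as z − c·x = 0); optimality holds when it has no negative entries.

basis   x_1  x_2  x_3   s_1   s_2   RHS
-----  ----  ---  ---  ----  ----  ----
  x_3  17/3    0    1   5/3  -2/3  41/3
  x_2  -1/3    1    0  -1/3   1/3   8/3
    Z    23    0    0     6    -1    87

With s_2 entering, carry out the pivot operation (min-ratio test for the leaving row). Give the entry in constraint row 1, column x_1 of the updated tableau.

Ratio test on column s_2 — row 1: entry -2/3 ≤ 0; row 2: (8/3)/(1/3) = 8. Minimum is 8 at row 2 (x_2 leaves); pivot element 1/3.
Divide row 2 by 1/3; eliminate column s_2 from the other rows.
Row 1 update in column x_1: 17/3 − (-2/3)·(-1) = 5.

5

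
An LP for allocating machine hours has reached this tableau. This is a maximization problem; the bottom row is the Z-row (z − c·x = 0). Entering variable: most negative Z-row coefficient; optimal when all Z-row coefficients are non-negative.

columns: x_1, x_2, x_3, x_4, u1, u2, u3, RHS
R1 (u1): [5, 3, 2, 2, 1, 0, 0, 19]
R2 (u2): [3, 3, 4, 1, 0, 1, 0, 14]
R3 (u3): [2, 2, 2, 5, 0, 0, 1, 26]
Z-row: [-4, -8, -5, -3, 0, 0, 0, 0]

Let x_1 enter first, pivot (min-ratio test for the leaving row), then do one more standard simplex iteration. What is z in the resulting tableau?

82/3

Ratio test on column x_1 — row 1: 19/5 = 19/5; row 2: 14/3 = 14/3; row 3: 26/2 = 13. Minimum is 19/5 at row 1 (u1 leaves); pivot element 5.
Pivot on row 1; the Z-row RHS becomes 0 − (-4)·(19/5) = 76/5.
Next entering variable (most negative Z-row entry -28/5): x_2.
Ratio test on column x_2 — row 1: (19/5)/(3/5) = 19/3; row 2: (13/5)/(6/5) = 13/6; row 3: (92/5)/(4/5) = 23. Minimum is 13/6 at row 2 (u2 leaves); pivot element 6/5.
After the second pivot the Z-row RHS is 76/5 − (-28/5)·(13/6) = 82/3.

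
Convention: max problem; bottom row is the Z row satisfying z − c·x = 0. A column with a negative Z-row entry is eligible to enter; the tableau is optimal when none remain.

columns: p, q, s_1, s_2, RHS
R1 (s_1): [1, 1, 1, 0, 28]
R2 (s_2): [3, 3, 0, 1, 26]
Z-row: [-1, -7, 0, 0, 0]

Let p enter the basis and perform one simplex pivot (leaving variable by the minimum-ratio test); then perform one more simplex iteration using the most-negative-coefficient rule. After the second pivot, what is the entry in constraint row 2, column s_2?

1/3

Ratio test on column p — row 1: 28/1 = 28; row 2: 26/3 = 26/3. Minimum is 26/3 at row 2 (s_2 leaves); pivot element 3.
Divide row 2 by 3; eliminate column p from the other rows.
Second iteration: most negative Z-row entry is -6 in column q, so q enters.
Ratio test on column q — row 1: entry 0 ≤ 0; row 2: (26/3)/1 = 26/3. Minimum is 26/3 at row 2 (p leaves); pivot element 1.
Divide row 2 by 1; eliminate column q from the other rows.
After both pivots, the entry at constraint row 2, column s_2 is 1/3.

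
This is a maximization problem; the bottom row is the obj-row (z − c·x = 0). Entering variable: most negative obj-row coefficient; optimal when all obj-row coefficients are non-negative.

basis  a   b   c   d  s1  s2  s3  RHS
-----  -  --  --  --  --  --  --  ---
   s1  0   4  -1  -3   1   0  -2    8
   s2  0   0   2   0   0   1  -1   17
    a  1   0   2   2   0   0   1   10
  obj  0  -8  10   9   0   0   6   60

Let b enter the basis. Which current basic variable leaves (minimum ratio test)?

Column b entries and ratios — s1: 8/4 = 2; s2: 0 ≤ 0, skip; a: 0 ≤ 0, skip.
Smallest ratio is 2 in the row of s1, so s1 leaves.

s1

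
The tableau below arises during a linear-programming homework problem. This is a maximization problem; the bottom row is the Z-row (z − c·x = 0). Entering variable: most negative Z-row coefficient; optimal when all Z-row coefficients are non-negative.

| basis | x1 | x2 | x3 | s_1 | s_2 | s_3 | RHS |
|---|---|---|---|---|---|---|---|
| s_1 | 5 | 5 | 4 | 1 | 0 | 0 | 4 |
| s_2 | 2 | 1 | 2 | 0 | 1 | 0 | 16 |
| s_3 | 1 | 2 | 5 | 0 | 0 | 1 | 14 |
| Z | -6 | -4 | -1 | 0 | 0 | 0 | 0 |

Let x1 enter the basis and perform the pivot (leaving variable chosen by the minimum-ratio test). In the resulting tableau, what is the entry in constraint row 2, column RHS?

Ratio test on column x1 — row 1: 4/5 = 4/5; row 2: 16/2 = 8; row 3: 14/1 = 14. Minimum is 4/5 at row 1 (s_1 leaves); pivot element 5.
Divide row 1 by 5; eliminate column x1 from the other rows.
Row 2 update in column RHS: 16 − 2·(4/5) = 72/5.

72/5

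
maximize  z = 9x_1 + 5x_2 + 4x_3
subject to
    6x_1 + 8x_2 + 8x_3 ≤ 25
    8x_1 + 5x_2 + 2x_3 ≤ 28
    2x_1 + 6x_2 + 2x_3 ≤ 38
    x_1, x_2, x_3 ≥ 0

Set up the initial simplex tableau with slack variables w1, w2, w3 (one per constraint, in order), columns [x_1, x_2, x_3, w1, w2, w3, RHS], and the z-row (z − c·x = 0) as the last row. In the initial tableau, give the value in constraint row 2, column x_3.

2

Constraint 2 has coefficient 2 on x_3.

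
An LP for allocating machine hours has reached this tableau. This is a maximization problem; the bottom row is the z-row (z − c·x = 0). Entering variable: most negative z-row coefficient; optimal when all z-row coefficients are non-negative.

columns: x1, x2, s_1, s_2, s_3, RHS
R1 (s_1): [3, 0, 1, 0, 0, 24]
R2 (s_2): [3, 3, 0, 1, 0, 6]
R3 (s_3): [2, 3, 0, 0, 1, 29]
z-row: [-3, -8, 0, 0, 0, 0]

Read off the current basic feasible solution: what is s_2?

6

s_2 is basic (row 2); its value is the RHS of that row, 6.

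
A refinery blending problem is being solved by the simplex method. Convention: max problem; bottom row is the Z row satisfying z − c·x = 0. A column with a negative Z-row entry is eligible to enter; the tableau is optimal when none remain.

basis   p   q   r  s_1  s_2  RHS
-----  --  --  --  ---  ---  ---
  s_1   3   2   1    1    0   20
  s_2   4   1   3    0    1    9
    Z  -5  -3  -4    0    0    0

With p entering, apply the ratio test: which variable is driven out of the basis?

s_2

Column p entries and ratios — s_1: 20/3 = 20/3; s_2: 9/4 = 9/4.
Smallest ratio is 9/4 in the row of s_2, so s_2 leaves.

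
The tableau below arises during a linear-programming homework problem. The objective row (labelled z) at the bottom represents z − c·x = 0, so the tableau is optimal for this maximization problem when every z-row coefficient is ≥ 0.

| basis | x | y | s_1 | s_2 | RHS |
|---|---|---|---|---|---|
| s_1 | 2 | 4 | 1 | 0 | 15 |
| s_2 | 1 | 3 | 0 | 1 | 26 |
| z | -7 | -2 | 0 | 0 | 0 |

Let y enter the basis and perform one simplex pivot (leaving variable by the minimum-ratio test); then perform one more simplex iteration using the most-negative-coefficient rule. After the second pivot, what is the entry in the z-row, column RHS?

Ratio test on column y — row 1: 15/4 = 15/4; row 2: 26/3 = 26/3. Minimum is 15/4 at row 1 (s_1 leaves); pivot element 4.
Divide row 1 by 4; eliminate column y from the other rows.
Second iteration: most negative z-row entry is -6 in column x, so x enters.
Ratio test on column x — row 1: (15/4)/(1/2) = 15/2; row 2: entry -1/2 ≤ 0. Minimum is 15/2 at row 1 (y leaves); pivot element 1/2.
Divide row 1 by 1/2; eliminate column x from the other rows.
After both pivots, the entry at the z-row, column RHS is 105/2.

105/2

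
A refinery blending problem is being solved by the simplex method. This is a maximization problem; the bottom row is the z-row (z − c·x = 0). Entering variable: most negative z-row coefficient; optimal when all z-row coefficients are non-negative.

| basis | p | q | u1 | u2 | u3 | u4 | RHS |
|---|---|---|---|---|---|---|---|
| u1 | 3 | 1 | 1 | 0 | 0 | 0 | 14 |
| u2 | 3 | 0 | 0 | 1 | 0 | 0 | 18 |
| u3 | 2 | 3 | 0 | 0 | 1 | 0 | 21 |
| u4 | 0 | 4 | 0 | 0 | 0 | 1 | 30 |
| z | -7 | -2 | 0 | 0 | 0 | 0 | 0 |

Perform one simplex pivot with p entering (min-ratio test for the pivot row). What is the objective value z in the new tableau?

Ratio test on column p — row 1: 14/3 = 14/3; row 2: 18/3 = 6; row 3: 21/2 = 21/2; row 4: entry 0 ≤ 0. Minimum is 14/3 at row 1 (u1 leaves); pivot element 3.
Pivot on row 1; the z-row RHS becomes 0 − (-7)·(14/3) = 98/3.

98/3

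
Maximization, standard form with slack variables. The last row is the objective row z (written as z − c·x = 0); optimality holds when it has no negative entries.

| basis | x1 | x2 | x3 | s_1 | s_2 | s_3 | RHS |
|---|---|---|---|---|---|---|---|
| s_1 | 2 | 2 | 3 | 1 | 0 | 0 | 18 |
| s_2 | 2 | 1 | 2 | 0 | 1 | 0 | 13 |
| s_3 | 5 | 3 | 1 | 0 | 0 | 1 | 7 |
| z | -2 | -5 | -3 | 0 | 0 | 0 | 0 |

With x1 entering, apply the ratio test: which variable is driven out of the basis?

s_3

Column x1 entries and ratios — s_1: 18/2 = 9; s_2: 13/2 = 13/2; s_3: 7/5 = 7/5.
Smallest ratio is 7/5 in the row of s_3, so s_3 leaves.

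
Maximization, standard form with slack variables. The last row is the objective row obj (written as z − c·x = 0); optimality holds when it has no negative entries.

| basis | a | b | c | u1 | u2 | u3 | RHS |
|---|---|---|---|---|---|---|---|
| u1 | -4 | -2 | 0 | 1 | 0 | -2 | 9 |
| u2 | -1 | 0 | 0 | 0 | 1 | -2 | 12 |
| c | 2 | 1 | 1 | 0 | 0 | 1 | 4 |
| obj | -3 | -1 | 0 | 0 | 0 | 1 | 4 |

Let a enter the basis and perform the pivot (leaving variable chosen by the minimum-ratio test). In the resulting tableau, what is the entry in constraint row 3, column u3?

Ratio test on column a — row 1: entry -4 ≤ 0; row 2: entry -1 ≤ 0; row 3: 4/2 = 2. Minimum is 2 at row 3 (c leaves); pivot element 2.
Divide row 3 by 2; eliminate column a from the other rows.
In the new row 3, the u3 entry is the old entry divided by the pivot: 1/2 = 1/2.

1/2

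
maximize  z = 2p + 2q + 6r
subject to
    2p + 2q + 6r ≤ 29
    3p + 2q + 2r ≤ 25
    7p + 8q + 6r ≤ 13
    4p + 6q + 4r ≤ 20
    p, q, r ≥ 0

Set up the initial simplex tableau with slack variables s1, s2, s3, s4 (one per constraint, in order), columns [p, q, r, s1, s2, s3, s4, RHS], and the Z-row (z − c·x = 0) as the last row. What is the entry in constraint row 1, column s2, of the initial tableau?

Slack s2 belongs to constraint 2; its column is the unit vector e_2, so the entry in row 1 is 0.

0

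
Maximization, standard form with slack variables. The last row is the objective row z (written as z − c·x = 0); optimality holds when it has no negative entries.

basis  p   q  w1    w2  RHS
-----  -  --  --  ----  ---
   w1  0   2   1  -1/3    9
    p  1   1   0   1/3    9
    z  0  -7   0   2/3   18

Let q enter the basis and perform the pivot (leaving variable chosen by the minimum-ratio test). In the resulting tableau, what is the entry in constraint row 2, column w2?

1/2

Ratio test on column q — row 1: 9/2 = 9/2; row 2: 9/1 = 9. Minimum is 9/2 at row 1 (w1 leaves); pivot element 2.
Divide row 1 by 2; eliminate column q from the other rows.
Row 2 update in column w2: 1/3 − 1·(-1/6) = 1/2.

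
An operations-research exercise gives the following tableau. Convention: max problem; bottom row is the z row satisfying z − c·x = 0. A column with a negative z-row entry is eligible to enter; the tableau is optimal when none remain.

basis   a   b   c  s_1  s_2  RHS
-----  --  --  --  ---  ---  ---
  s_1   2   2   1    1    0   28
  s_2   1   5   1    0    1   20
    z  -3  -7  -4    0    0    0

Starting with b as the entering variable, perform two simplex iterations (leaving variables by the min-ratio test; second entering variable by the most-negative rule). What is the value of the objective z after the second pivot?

80

Ratio test on column b — row 1: 28/2 = 14; row 2: 20/5 = 4. Minimum is 4 at row 2 (s_2 leaves); pivot element 5.
Pivot on row 2; the z-row RHS becomes 0 − (-7)·4 = 28.
Next entering variable (most negative z-row entry -13/5): c.
Ratio test on column c — row 1: 20/(3/5) = 100/3; row 2: 4/(1/5) = 20. Minimum is 20 at row 2 (b leaves); pivot element 1/5.
After the second pivot the z-row RHS is 28 − (-13/5)·20 = 80.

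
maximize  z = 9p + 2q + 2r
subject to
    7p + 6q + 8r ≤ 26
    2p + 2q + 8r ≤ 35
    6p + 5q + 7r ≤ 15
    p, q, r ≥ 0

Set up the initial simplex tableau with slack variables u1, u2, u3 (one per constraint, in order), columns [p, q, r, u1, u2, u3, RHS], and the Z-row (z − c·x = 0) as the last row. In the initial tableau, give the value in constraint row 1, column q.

Constraint 1 has coefficient 6 on q.

6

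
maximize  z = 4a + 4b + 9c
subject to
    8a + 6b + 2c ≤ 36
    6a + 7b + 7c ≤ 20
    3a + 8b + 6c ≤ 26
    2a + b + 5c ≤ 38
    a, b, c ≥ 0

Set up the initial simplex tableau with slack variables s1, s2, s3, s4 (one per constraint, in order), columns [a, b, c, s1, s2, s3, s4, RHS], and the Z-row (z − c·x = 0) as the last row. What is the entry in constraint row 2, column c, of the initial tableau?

7

Constraint 2 has coefficient 7 on c.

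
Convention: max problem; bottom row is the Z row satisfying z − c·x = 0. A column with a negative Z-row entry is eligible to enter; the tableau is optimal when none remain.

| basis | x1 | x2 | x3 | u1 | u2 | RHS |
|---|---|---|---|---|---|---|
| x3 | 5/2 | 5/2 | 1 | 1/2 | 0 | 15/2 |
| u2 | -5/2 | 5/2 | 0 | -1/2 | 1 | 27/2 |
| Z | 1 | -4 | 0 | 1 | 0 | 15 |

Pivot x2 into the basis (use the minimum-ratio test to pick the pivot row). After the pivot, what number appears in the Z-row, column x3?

Ratio test on column x2 — row 1: (15/2)/(5/2) = 3; row 2: (27/2)/(5/2) = 27/5. Minimum is 3 at row 1 (x3 leaves); pivot element 5/2.
Divide row 1 by 5/2; eliminate column x2 from the other rows.
Z-row update in column x3: 0 − (-4)·(2/5) = 8/5.

8/5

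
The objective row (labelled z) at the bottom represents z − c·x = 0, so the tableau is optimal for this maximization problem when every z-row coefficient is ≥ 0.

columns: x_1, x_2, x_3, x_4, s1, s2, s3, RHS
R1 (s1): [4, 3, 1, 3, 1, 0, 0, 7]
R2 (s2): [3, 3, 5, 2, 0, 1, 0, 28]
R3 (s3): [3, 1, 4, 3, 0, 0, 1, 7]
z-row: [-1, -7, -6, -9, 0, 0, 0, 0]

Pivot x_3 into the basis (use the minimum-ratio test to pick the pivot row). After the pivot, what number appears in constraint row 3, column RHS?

Ratio test on column x_3 — row 1: 7/1 = 7; row 2: 28/5 = 28/5; row 3: 7/4 = 7/4. Minimum is 7/4 at row 3 (s3 leaves); pivot element 4.
Divide row 3 by 4; eliminate column x_3 from the other rows.
In the new row 3, the RHS entry is the old entry divided by the pivot: 7/4 = 7/4.

7/4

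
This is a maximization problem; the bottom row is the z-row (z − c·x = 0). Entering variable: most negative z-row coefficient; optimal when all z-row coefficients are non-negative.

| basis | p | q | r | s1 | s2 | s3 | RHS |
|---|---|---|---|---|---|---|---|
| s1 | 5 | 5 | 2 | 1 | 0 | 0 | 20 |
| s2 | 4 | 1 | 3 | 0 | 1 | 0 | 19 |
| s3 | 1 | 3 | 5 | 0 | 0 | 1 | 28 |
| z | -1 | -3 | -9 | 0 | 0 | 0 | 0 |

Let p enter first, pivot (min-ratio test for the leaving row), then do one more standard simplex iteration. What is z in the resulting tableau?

157/7

Ratio test on column p — row 1: 20/5 = 4; row 2: 19/4 = 19/4; row 3: 28/1 = 28. Minimum is 4 at row 1 (s1 leaves); pivot element 5.
Pivot on row 1; the z-row RHS becomes 0 − (-1)·4 = 4.
Next entering variable (most negative z-row entry -43/5): r.
Ratio test on column r — row 1: 4/(2/5) = 10; row 2: 3/(7/5) = 15/7; row 3: 24/(23/5) = 120/23. Minimum is 15/7 at row 2 (s2 leaves); pivot element 7/5.
After the second pivot the z-row RHS is 4 − (-43/5)·(15/7) = 157/7.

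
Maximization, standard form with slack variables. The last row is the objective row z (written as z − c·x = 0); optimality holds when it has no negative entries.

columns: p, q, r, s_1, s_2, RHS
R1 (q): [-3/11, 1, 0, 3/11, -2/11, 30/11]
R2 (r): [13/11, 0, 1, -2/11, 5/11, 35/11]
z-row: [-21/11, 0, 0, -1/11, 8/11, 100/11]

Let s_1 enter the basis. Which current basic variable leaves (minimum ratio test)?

Column s_1 entries and ratios — q: (30/11)/(3/11) = 10; r: -2/11 ≤ 0, skip.
Smallest ratio is 10 in the row of q, so q leaves.

q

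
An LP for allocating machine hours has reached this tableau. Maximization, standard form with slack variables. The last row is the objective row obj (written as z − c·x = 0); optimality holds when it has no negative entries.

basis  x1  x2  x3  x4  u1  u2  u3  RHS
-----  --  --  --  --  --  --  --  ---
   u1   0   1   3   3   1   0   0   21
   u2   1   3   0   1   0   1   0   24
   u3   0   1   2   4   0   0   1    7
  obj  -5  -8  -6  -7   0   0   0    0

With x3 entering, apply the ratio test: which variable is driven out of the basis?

u3

Column x3 entries and ratios — u1: 21/3 = 7; u2: 0 ≤ 0, skip; u3: 7/2 = 7/2.
Smallest ratio is 7/2 in the row of u3, so u3 leaves.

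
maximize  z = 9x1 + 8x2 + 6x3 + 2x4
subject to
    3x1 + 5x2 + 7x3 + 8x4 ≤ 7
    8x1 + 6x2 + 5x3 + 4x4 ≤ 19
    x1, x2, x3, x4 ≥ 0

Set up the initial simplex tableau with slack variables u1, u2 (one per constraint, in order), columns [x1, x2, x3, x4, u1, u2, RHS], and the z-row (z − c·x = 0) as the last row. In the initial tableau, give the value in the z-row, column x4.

The z-row carries the negated objective coefficients: the x4 entry is -2.

-2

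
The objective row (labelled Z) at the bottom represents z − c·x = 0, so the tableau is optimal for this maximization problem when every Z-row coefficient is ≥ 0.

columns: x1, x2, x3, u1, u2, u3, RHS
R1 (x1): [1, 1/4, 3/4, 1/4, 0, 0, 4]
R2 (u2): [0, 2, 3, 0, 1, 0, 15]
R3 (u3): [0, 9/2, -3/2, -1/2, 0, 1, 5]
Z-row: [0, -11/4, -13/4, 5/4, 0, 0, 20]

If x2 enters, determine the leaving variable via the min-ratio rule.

u3

Column x2 entries and ratios — x1: 4/(1/4) = 16; u2: 15/2 = 15/2; u3: 5/(9/2) = 10/9.
Smallest ratio is 10/9 in the row of u3, so u3 leaves.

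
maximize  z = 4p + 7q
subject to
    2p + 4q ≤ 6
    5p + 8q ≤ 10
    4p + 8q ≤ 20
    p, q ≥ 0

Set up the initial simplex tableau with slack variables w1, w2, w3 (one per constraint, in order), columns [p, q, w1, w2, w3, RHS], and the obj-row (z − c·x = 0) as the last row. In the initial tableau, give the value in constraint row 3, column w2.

Slack w2 belongs to constraint 2; its column is the unit vector e_2, so the entry in row 3 is 0.

0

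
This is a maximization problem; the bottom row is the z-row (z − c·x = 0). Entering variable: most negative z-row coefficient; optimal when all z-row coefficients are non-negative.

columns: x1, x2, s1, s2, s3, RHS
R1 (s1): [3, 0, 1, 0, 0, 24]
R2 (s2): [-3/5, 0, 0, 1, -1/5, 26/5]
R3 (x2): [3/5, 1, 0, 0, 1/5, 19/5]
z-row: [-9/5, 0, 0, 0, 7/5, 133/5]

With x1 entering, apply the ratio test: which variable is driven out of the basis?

x2

Column x1 entries and ratios — s1: 24/3 = 8; s2: -3/5 ≤ 0, skip; x2: (19/5)/(3/5) = 19/3.
Smallest ratio is 19/3 in the row of x2, so x2 leaves.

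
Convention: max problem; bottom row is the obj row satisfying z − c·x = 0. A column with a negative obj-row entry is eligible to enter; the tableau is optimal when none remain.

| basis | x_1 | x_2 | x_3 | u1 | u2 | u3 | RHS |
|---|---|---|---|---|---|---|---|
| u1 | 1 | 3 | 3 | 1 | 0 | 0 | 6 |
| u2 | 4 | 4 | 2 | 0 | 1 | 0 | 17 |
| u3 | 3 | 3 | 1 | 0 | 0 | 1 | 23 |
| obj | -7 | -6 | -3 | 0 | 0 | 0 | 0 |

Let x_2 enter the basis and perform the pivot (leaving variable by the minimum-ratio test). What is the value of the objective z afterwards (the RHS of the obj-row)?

Ratio test on column x_2 — row 1: 6/3 = 2; row 2: 17/4 = 17/4; row 3: 23/3 = 23/3. Minimum is 2 at row 1 (u1 leaves); pivot element 3.
Pivot on row 1; the obj-row RHS becomes 0 − (-6)·2 = 12.

12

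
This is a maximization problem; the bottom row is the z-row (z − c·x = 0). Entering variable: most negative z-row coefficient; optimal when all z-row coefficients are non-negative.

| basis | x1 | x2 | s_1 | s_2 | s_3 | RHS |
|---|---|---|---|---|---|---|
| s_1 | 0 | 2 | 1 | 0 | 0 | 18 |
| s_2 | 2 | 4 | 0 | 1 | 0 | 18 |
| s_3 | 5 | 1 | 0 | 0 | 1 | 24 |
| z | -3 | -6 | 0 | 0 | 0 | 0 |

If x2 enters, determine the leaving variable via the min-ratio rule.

Column x2 entries and ratios — s_1: 18/2 = 9; s_2: 18/4 = 9/2; s_3: 24/1 = 24.
Smallest ratio is 9/2 in the row of s_2, so s_2 leaves.

s_2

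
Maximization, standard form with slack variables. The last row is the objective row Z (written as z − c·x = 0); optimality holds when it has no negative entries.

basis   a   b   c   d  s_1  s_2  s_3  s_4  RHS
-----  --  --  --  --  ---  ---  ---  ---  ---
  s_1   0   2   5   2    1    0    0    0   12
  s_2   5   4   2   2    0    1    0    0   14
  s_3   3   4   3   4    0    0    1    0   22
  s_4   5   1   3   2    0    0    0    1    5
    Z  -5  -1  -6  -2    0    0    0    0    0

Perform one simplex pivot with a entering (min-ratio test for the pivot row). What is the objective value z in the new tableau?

5

Ratio test on column a — row 1: entry 0 ≤ 0; row 2: 14/5 = 14/5; row 3: 22/3 = 22/3; row 4: 5/5 = 1. Minimum is 1 at row 4 (s_4 leaves); pivot element 5.
Pivot on row 4; the Z-row RHS becomes 0 − (-5)·1 = 5.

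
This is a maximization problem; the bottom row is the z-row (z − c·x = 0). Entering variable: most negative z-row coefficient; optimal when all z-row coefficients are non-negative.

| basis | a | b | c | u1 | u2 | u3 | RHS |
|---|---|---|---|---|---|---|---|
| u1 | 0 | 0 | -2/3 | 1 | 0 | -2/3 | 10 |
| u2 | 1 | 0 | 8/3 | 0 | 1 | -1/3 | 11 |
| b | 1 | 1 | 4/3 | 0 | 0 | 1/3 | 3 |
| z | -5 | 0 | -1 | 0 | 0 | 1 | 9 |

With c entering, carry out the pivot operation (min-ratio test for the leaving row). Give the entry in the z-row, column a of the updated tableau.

-17/4

Ratio test on column c — row 1: entry -2/3 ≤ 0; row 2: 11/(8/3) = 33/8; row 3: 3/(4/3) = 9/4. Minimum is 9/4 at row 3 (b leaves); pivot element 4/3.
Divide row 3 by 4/3; eliminate column c from the other rows.
z-row update in column a: -5 − (-1)·(3/4) = -17/4.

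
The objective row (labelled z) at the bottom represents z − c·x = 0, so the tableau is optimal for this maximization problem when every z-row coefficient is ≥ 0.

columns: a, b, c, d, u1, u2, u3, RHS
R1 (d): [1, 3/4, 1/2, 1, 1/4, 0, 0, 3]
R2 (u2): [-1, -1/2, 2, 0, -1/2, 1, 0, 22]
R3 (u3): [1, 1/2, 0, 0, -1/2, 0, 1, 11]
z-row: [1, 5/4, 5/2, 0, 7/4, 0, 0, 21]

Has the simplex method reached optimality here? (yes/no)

Every z-row coefficient is ≥ 0, so the tableau is optimal.

yes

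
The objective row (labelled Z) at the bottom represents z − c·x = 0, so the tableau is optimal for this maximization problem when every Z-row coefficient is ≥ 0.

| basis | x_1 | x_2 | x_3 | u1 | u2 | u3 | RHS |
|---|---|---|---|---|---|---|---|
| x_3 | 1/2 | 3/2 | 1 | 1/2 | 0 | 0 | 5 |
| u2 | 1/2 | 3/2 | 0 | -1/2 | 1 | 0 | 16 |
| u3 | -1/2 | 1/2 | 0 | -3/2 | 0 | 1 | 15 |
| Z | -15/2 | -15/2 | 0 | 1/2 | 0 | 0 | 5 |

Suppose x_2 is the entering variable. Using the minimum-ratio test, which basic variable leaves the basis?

x_3

Column x_2 entries and ratios — x_3: 5/(3/2) = 10/3; u2: 16/(3/2) = 32/3; u3: 15/(1/2) = 30.
Smallest ratio is 10/3 in the row of x_3, so x_3 leaves.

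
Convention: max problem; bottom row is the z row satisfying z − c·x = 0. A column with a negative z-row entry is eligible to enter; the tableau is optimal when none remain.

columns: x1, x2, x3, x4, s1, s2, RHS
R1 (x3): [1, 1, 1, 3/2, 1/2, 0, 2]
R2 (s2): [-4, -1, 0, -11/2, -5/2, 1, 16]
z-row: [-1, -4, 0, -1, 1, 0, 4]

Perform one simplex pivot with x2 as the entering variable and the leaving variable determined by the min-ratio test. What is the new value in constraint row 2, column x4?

-4

Ratio test on column x2 — row 1: 2/1 = 2; row 2: entry -1 ≤ 0. Minimum is 2 at row 1 (x3 leaves); pivot element 1.
Divide row 1 by 1; eliminate column x2 from the other rows.
Row 2 update in column x4: -11/2 − (-1)·(3/2) = -4.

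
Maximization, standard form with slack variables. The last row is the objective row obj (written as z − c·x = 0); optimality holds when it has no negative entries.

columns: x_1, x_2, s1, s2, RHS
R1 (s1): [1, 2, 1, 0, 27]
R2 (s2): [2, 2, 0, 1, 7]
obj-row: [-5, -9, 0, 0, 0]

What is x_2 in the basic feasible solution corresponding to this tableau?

x_2 is not in the basis, so in the current basic feasible solution x_2 = 0.

0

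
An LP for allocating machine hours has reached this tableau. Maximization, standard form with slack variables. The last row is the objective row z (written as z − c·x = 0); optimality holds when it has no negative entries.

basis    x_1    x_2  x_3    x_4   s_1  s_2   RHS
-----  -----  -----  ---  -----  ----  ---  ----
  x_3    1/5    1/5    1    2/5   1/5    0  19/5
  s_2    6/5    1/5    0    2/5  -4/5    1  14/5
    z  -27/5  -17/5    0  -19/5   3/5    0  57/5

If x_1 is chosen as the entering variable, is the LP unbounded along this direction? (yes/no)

Column x_1 has positive entries in row(s) 1, 2, so the ratio test bounds it — not unbounded.

no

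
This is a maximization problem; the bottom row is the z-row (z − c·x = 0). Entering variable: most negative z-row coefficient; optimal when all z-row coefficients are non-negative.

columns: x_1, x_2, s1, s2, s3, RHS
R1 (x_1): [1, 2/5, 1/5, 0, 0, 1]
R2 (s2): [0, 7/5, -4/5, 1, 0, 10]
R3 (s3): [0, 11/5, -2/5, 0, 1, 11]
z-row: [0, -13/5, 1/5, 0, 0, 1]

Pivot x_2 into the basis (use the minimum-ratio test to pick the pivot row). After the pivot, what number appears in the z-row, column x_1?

13/2

Ratio test on column x_2 — row 1: 1/(2/5) = 5/2; row 2: 10/(7/5) = 50/7; row 3: 11/(11/5) = 5. Minimum is 5/2 at row 1 (x_1 leaves); pivot element 2/5.
Divide row 1 by 2/5; eliminate column x_2 from the other rows.
z-row update in column x_1: 0 − (-13/5)·(5/2) = 13/2.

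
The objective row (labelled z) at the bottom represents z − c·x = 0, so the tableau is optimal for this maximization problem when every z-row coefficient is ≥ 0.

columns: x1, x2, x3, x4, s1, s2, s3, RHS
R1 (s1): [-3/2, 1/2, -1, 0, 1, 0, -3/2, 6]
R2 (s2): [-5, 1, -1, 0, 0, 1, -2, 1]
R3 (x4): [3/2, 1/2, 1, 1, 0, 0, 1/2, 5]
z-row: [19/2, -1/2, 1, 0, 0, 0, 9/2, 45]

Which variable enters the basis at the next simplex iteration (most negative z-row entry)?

x2

Negative z-row entries: x2: -1/2.
The most negative is -1/2 in column x2, so x2 enters.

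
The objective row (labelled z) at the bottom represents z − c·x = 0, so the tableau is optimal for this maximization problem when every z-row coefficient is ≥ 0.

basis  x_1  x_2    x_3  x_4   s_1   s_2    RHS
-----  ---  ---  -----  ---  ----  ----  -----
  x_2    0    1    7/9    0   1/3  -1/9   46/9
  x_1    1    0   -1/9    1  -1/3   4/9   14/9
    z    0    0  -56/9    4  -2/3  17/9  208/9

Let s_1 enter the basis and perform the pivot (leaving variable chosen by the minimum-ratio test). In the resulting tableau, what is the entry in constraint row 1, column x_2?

3

Ratio test on column s_1 — row 1: (46/9)/(1/3) = 46/3; row 2: entry -1/3 ≤ 0. Minimum is 46/3 at row 1 (x_2 leaves); pivot element 1/3.
Divide row 1 by 1/3; eliminate column s_1 from the other rows.
In the new row 1, the x_2 entry is the old entry divided by the pivot: 1/(1/3) = 3.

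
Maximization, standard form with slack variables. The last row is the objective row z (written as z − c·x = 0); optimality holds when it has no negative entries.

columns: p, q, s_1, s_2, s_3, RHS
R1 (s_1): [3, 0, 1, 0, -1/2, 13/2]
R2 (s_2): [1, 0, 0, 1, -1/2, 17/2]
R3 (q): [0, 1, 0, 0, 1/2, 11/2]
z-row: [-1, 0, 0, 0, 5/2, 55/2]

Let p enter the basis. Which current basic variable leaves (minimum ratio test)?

s_1

Column p entries and ratios — s_1: (13/2)/3 = 13/6; s_2: (17/2)/1 = 17/2; q: 0 ≤ 0, skip.
Smallest ratio is 13/6 in the row of s_1, so s_1 leaves.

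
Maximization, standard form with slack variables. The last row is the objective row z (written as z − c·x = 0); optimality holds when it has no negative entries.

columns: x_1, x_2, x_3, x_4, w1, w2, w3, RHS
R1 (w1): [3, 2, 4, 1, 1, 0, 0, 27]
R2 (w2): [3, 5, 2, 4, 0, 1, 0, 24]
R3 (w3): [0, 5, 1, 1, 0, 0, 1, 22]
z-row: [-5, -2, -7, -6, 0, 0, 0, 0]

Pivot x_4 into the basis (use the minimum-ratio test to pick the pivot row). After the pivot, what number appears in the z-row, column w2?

3/2

Ratio test on column x_4 — row 1: 27/1 = 27; row 2: 24/4 = 6; row 3: 22/1 = 22. Minimum is 6 at row 2 (w2 leaves); pivot element 4.
Divide row 2 by 4; eliminate column x_4 from the other rows.
z-row update in column w2: 0 − (-6)·(1/4) = 3/2.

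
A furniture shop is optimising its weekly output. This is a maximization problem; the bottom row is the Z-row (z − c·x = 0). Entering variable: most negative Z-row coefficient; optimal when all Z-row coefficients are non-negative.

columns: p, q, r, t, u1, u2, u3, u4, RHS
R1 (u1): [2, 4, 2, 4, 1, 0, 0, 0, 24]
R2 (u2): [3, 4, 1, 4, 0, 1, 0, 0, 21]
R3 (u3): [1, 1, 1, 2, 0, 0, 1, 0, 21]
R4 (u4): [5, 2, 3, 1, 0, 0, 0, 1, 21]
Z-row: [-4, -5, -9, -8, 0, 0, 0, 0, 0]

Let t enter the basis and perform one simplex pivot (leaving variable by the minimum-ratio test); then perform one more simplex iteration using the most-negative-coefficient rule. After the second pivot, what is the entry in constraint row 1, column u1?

1

Ratio test on column t — row 1: 24/4 = 6; row 2: 21/4 = 21/4; row 3: 21/2 = 21/2; row 4: 21/1 = 21. Minimum is 21/4 at row 2 (u2 leaves); pivot element 4.
Divide row 2 by 4; eliminate column t from the other rows.
Second iteration: most negative Z-row entry is -7 in column r, so r enters.
Ratio test on column r — row 1: 3/1 = 3; row 2: (21/4)/(1/4) = 21; row 3: (21/2)/(1/2) = 21; row 4: (63/4)/(11/4) = 63/11. Minimum is 3 at row 1 (u1 leaves); pivot element 1.
Divide row 1 by 1; eliminate column r from the other rows.
After both pivots, the entry at constraint row 1, column u1 is 1.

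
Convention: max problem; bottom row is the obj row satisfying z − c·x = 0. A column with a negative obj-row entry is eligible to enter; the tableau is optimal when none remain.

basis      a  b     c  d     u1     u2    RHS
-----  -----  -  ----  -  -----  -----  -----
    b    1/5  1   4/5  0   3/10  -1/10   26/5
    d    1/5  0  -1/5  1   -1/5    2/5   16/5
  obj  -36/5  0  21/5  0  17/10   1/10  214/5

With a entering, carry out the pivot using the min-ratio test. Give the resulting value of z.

158

Ratio test on column a — row 1: (26/5)/(1/5) = 26; row 2: (16/5)/(1/5) = 16. Minimum is 16 at row 2 (d leaves); pivot element 1/5.
Pivot on row 2; the obj-row RHS becomes 214/5 − (-36/5)·16 = 158.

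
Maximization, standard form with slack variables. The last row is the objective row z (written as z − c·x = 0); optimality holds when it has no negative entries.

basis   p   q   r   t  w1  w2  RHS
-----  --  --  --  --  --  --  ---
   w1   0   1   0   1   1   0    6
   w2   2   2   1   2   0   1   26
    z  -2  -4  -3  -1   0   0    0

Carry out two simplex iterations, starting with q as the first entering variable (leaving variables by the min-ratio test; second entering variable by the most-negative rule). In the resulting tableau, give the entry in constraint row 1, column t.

Ratio test on column q — row 1: 6/1 = 6; row 2: 26/2 = 13. Minimum is 6 at row 1 (w1 leaves); pivot element 1.
Divide row 1 by 1; eliminate column q from the other rows.
Second iteration: most negative z-row entry is -3 in column r, so r enters.
Ratio test on column r — row 1: entry 0 ≤ 0; row 2: 14/1 = 14. Minimum is 14 at row 2 (w2 leaves); pivot element 1.
Divide row 2 by 1; eliminate column r from the other rows.
After both pivots, the entry at constraint row 1, column t is 1.

1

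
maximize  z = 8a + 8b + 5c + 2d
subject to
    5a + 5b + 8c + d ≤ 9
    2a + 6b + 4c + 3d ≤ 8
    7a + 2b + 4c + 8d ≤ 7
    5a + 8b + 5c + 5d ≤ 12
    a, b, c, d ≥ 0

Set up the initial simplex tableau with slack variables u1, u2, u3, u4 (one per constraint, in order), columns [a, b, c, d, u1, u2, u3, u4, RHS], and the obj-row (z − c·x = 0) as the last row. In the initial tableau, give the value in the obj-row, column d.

-2

The obj-row carries the negated objective coefficients: the d entry is -2.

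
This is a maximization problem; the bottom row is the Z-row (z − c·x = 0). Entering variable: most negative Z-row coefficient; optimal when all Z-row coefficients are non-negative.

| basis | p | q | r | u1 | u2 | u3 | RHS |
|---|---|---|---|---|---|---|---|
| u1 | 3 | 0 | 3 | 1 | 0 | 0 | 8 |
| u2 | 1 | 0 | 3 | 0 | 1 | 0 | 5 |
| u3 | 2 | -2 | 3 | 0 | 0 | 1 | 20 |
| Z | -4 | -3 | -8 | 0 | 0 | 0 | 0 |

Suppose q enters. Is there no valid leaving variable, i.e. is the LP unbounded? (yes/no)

yes

Every constraint-row entry in column q is ≤ 0, so increasing q is unbounded.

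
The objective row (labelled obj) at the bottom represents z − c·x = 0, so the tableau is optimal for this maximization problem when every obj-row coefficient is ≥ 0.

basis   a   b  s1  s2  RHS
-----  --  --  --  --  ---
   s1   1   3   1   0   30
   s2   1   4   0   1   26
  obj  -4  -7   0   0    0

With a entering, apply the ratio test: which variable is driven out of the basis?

s2

Column a entries and ratios — s1: 30/1 = 30; s2: 26/1 = 26.
Smallest ratio is 26 in the row of s2, so s2 leaves.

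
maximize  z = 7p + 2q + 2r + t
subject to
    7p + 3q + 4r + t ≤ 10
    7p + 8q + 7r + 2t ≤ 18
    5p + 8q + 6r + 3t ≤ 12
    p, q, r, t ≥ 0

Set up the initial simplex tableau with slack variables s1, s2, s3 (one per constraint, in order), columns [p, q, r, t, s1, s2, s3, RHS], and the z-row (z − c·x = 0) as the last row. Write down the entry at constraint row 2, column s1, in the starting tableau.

Slack s1 belongs to constraint 1; its column is the unit vector e_1, so the entry in row 2 is 0.

0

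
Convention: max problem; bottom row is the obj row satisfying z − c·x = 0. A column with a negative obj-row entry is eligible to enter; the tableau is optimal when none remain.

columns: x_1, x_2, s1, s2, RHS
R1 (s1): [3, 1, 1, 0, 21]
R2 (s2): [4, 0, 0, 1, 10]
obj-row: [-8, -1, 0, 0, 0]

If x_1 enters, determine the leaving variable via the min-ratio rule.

s2

Column x_1 entries and ratios — s1: 21/3 = 7; s2: 10/4 = 5/2.
Smallest ratio is 5/2 in the row of s2, so s2 leaves.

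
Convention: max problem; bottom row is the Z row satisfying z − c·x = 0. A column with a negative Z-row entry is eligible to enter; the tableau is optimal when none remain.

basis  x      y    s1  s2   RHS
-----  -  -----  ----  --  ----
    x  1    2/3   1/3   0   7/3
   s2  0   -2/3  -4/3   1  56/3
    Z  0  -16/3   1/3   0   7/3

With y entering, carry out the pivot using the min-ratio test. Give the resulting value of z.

Ratio test on column y — row 1: (7/3)/(2/3) = 7/2; row 2: entry -2/3 ≤ 0. Minimum is 7/2 at row 1 (x leaves); pivot element 2/3.
Pivot on row 1; the Z-row RHS becomes 7/3 − (-16/3)·(7/2) = 21.

21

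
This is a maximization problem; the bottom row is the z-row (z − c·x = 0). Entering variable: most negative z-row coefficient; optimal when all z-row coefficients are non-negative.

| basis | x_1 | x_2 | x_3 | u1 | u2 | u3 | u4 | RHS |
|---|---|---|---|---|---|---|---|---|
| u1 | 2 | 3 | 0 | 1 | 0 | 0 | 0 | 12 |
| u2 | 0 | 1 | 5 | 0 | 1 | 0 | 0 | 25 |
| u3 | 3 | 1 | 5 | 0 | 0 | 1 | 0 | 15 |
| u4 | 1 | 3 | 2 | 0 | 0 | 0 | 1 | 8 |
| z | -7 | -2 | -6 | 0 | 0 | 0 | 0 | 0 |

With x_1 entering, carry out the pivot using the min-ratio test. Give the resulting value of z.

Ratio test on column x_1 — row 1: 12/2 = 6; row 2: entry 0 ≤ 0; row 3: 15/3 = 5; row 4: 8/1 = 8. Minimum is 5 at row 3 (u3 leaves); pivot element 3.
Pivot on row 3; the z-row RHS becomes 0 − (-7)·5 = 35.

35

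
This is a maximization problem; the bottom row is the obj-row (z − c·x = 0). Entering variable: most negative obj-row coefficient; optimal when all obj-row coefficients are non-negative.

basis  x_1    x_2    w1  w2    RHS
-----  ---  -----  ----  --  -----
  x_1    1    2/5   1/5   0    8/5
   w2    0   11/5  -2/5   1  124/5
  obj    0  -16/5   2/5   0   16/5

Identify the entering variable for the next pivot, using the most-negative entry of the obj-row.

x_2

Negative obj-row entries: x_2: -16/5.
The most negative is -16/5 in column x_2, so x_2 enters.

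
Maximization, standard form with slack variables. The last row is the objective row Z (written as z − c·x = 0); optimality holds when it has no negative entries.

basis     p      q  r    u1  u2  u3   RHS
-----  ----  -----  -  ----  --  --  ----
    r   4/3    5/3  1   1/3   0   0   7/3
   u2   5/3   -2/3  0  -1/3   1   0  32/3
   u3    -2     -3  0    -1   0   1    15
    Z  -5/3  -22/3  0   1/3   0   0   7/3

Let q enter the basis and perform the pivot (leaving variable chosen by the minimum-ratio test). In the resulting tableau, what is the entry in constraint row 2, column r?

Ratio test on column q — row 1: (7/3)/(5/3) = 7/5; row 2: entry -2/3 ≤ 0; row 3: entry -3 ≤ 0. Minimum is 7/5 at row 1 (r leaves); pivot element 5/3.
Divide row 1 by 5/3; eliminate column q from the other rows.
Row 2 update in column r: 0 − (-2/3)·(3/5) = 2/5.

2/5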